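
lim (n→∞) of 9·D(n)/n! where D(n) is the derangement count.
9/e

Working:
D(n)/n! → 1/e, so 9·D(n)/n! → 9/e.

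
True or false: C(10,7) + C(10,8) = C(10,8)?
False

Working:
Pascal's identity gives C(11,8) = 165, whereas C(10,8) = 45.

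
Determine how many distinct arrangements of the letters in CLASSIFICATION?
Word has 14 letters (C=2, L=1, A=2, S=2, I=3, F=1, T=1, O=1, N=1). Arrangements: 14!/Π(k!) = 1,816,214,400.

Answer: 1,816,214,400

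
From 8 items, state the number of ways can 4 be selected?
C(8,4) = 8! / (4! × (8-4)!)
         = 8! / (4! × 4!)
         = 70

Answer: 70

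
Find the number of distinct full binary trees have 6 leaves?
Using the Catalan number formula: C_n = C(2n, n) / (n+1)
C_5 = C(10, 5) / (5+1)
     = 252 / 6
     = 42

Answer: 42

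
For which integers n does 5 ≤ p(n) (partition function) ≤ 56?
4, 5, 6, 7, 8, 9, 10, 11

Solution: Tabulating p(n) via p(n) = p(n−1) + p(n−2) − p(n−5) − p(n−7) + …: p(3)=3; p(4)=5; p(5)=7; p(6)=11; p(7)=15; p(8)=22; p(9)=30; p(10)=42; p(11)=56; p(12)=77. So valid n = 4, 5, 6, 7, 8, 9, 10, 11.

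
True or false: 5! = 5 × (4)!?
By definition n! = n × (n-1)!, so 5! = 5 × 4!.
Final answer: True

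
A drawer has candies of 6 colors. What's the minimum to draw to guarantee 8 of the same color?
43

Reasoning: Worst case: 7 of each = 42. One more: 43.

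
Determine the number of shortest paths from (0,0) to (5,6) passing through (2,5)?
84

To (2,5): C(7,2)=21. From there: C(4,3)=4. Total: 84.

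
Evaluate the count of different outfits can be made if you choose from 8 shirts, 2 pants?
16

Explanation: By the multiplication principle: 8 × 2 = 16.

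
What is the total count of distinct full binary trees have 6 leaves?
42

Reasoning: Using the Catalan number formula: C_n = C(2n, n) / (n+1)
C_5 = C(10, 5) / (5+1)
     = 252 / 6
     = 42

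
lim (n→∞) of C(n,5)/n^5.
1/120

C(n,5) ≈ n^5/5! for large n. Limit = 1/5! = 1/120.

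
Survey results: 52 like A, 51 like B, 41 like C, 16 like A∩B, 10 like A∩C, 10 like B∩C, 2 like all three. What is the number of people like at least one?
110

Solution: |A∪B∪C| = 52+51+41-16-10-10+2 = 110.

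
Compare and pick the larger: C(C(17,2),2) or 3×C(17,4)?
C(C(17,2),2)

C(C(17,2),2)=9,180, 3×C(17,4)=7,140.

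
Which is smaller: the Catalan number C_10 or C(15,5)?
C_10 = C(20,10)/(10+1) = 184,756/11 = 16,796; C(15,5) = 3,003.

Answer: C(15,5)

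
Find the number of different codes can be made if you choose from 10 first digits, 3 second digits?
30

Solution: By the multiplication principle: 10 × 3 = 30.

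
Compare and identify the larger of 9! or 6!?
9!=362,880, 6!=720. 9! > 6!.

Answer: 9!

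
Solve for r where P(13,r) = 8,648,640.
P(13,r) = 13·12·…·(13−r+1), a product of r factors. Multiplying down from 13: 13 = 13; 13·12 = 156; 13·12·11 = 1,716; 13·12·11·10 = 17,160; 13·12·11·10·9 = 154,440; 13·12·11·10·9·8 = 1,235,520; 13·12·11·10·9·8·7 = 8,648,640 ✓ (7 factors). So r = 7.
Final answer: 7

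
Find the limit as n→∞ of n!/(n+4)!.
0

Working:
n!/(n+4)! = 1/[(n+1)(n+2)···(n+4)] → 0 as n → ∞.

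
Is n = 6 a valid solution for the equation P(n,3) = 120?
P(6,3) = 6·5·4 = 120, which equals 120.
Final answer: Yes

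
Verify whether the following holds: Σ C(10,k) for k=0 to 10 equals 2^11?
Binomial theorem: Σ C(10,k) = (1+1)^10 = 2^10 = 1,024; RHS 2^11 = 2,048.

Answer: False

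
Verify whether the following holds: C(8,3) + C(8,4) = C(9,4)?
True

Pascal's identity: LHS = 56 + 70 = 126; RHS = C(9,4) = 126. Both sides agree, so the statement holds.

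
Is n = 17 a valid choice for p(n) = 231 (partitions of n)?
No
Pentagonal recurrence p(n) = p(n−1) + p(n−2) − p(n−5) − p(n−7) + …: p(17) = p(16) + p(15) − p(12) − p(10) + p(5) + p(2) = 231 + 176 − 77 − 42 + 7 + 2 = 297, which does not equal 231.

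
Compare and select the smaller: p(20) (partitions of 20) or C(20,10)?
p(20)

Solution: Pentagonal recurrence p(n) = p(n−1) + p(n−2) − p(n−5) − p(n−7) + …: p(20) = p(19) + p(18) − p(15) − p(13) + p(8) + p(5) = 490 + 385 − 176 − 101 + 22 + 7 = 627; C(20,10) = 184,756.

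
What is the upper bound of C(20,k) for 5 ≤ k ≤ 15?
184,756

Working:
C(20,k) is maximised at the centre of the row: C(20,10) = 184,756.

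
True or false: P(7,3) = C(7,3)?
False
P(7,3) = 210 and C(7,3) = 35; P(n,r) = r! × C(n,r) so P > C whenever r ≥ 2.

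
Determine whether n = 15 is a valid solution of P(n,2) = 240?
No

Explanation: P(15,2) = 15·14 = 210, which does not equal 240.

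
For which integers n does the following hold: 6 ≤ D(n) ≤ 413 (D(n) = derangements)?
4, 5, 6

Using D(n) = (n−1)[D(n−1) + D(n−2)] with D(1)=0, D(2)=1: D(3)=2; D(4)=9; D(5)=44; D(6)=265; D(7)=1,854. So valid n = 4, 5, 6.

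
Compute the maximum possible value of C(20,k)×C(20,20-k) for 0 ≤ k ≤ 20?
34,134,779,536

Solution: C(20,k)·C(20,20-k) = C(20,k)², maximised at the centre k = 10: C(20,10)² = 34,134,779,536.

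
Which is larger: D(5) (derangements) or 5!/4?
D(5)

Working:
D(5) = (5-1)·[D(4) + D(3)] = 4·[9 + 2] = 44; 5!/4 = 120/4 = 30.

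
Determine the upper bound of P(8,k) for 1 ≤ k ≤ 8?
40,320

Working:
P(8,k) increases in k, so maximum at k = 8: 8! = 40,320.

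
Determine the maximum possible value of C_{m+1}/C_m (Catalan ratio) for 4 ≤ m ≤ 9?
38/11
C_{m+1}/C_m = 2(2m+1)/(m+2), which increases with m. Maximum at m = 9: 2·19/11 = 38/11.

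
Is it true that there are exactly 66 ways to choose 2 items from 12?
C(12,2) = 66.
Final answer: True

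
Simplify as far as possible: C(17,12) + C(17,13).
8,568
By Pascal's identity: C(18,13) = 8,568.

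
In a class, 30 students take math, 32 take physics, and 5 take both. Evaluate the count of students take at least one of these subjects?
|A∪B| = |A|+|B|-|A∩B| = 30+32-5 = 57.

Answer: 57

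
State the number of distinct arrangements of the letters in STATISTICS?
50,400

Word has 10 letters (S=3, T=3, A=1, I=2, C=1). Arrangements: 10!/Π(k!) = 50,400.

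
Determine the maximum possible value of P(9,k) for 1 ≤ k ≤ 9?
362,880

Reasoning: P(9,k) increases in k, so maximum at k = 9: 9! = 362,880.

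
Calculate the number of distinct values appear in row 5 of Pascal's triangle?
3
Row 5 has entries C(5,0)..C(5,5); by symmetry C(5,k)=C(5,5-k), giving 3 distinct values.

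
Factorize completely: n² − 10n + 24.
Seek roots whose sum is 10 and product is 24: (4, 6). So n² − 10n + 24 = (n − 4)(n − 6).
Final answer: (n − 4)(n − 6)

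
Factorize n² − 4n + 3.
(n − 1)(n − 3)

Reasoning: Seek roots whose sum is 4 and product is 3: (1, 3). So n² − 4n + 3 = (n − 1)(n − 3).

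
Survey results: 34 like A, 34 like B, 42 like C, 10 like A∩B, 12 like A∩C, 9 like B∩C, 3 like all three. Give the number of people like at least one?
|A∪B∪C| = 34+34+42-10-12-9+3 = 82.

Answer: 82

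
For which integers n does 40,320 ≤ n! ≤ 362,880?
8, 9

Working:
n! is strictly increasing; 8! = 40,320 and 9! = 362,880, so valid n = 8, 9.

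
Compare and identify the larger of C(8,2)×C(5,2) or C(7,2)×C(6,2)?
C(8,2)×C(5,2)=280, C(7,2)×C(6,2)=315.
Final answer: C(7,2)×C(6,2)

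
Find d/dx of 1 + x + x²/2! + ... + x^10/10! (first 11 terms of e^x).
1 + x + x²/2! + ... + x^9/9!

Explanation: Differentiating term by term gives the first 10 terms of e^x.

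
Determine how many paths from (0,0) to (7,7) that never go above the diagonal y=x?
429
Counted by the Catalan number C_7: C_7 = C(14,7)/(7+1) = 3,432/8 = 429.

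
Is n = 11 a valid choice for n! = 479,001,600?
No

Reasoning: 11! = 11·10! = 11·3,628,800 = 39,916,800, which does not equal 479,001,600.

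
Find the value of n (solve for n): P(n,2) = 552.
P(n,2) = n(n−1) is increasing in n; n(n−1) ≈ (n−0.5)^2 = 552 gives n ≈ 24.0. Check: P(22,2) = 462, P(23,2) = 506, P(24,2) = 552 ✓. So n = 24.
Final answer: 24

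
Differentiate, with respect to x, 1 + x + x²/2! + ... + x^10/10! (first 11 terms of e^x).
Differentiating term by term gives the first 10 terms of e^x.

Answer: 1 + x + x²/2! + ... + x^9/9!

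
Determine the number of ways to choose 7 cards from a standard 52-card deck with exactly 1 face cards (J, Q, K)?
46,060,560

Explanation: 12 face cards and 40 non-face cards: C(12,1) × C(40,6) = 12 × 3,838,380 = 46,060,560.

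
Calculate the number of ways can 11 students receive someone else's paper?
Using D(n) = (n-1)[D(n-1) + D(n-2)]:
D(11) = (11-1) × [D(10) + D(9)]
      = 10 × [1334961 + 133496]
      = 10 × 1468457
      = 14,684,570

Answer: 14,684,570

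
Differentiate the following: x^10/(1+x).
(10x^9(1+x) - x^10)/(1+x)²

Working:
Quotient rule: [10x^{9}(1+x) - x^10]/(1+x)².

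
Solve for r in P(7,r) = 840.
4

Solution: P(7,r) = 7·6·…·(7−r+1), a product of r factors. Multiplying down from 7: 7 = 7; 7·6 = 42; 7·6·5 = 210; 7·6·5·4 = 840 ✓ (4 factors). So r = 4.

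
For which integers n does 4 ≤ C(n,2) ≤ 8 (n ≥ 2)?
C(3,2)=3; C(4,2)=6; C(5,2)=10. So valid n = 4.

Answer: 4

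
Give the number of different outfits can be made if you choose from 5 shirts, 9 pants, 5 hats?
225

Working:
By the multiplication principle: 5 × 9 × 5 = 225.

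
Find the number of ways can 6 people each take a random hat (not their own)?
265

Solution: Using D(n) = (n-1)[D(n-1) + D(n-2)]:
D(6) = (6-1) × [D(5) + D(4)]
      = 5 × [44 + 9]
      = 5 × 53
      = 265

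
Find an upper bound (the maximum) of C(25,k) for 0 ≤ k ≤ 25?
5,200,300
Maximum at k = 12 or k = 13: C(25,12) = 5,200,300.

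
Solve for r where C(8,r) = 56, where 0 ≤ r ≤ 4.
3
C(8,r) is increasing for 0 ≤ r ≤ 4. Stepping up (C(8,r+1) = C(8,r)·(8−r)/(r+1)): C(8,1) = 8, C(8,2) = 28, C(8,3) = 56 ✓. So r = 3.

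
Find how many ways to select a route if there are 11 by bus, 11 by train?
22
By the addition principle: 11 + 11 = 22.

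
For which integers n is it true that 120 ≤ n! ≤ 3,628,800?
5, 6, 7, 8, 9, 10

Solution: n! is strictly increasing; 5! = 120 and 10! = 3,628,800, so valid n = 5, 6, 7, 8, 9, 10.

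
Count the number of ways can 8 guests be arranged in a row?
Arrangements of 8 distinct objects: 8! = 40,320.
Final answer: 40,320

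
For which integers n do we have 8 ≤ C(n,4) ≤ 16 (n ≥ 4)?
C(5,4)=5; C(6,4)=15; C(7,4)=35. So valid n = 6.

Answer: 6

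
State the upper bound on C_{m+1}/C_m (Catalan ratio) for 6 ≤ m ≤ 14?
29/8

Solution: C_{m+1}/C_m = 2(2m+1)/(m+2), which increases with m. Maximum at m = 14: 2·29/16 = 29/8.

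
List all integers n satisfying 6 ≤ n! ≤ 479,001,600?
3, 4, 5, 6, 7, 8, 9, 10, 11, 12
n! is strictly increasing; 3! = 6 and 12! = 479,001,600, so valid n = 3, 4, 5, 6, 7, 8, 9, 10, 11, 12.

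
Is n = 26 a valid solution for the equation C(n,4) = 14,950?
Yes
C(26,4) = 26·25·24·23/4! = 358,800/24 = 14,950, which equals 14,950.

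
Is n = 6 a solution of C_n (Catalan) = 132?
Yes

Working:
C_6 = C(12,6)/(6+1) = 924/7 = 132, which equals 132.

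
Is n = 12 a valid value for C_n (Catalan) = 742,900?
No

Working:
C_12 = C(24,12)/(12+1) = 2,704,156/13 = 208,012, which does not equal 742,900.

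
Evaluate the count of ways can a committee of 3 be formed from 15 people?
455

C(15,3) = 15! / (3! × (15-3)!)
         = 15! / (3! × 12!)
         = 455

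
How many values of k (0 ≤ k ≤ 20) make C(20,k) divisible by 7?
Checking C(20,k) mod 7 for k = 0..20: none are divisible by 7. Count = 0.
Final answer: 0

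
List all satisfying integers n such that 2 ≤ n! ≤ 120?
n! is strictly increasing; 2! = 2 and 5! = 120, so valid n = 2, 3, 4, 5.

Answer: 2, 3, 4, 5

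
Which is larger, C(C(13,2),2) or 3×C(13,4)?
C(C(13,2),2)=3,003, 3×C(13,4)=2,145.
Final answer: C(C(13,2),2)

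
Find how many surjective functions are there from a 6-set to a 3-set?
540
Onto functions = 3! × S(6,3)
First compute S(6,3) via recurrence:
Using the Stirling recurrence: S(n,k) = k·S(n-1,k) + S(n-1,k-1)
S(6,3) = 3·S(5,3) + S(5,2)
         = 3·25 + 15
         = 75 + 15
         = 90
Then: 6 × 90 = 540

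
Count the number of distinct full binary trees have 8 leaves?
429

Explanation: Using the Catalan number formula: C_n = C(2n, n) / (n+1)
C_7 = C(14, 7) / (7+1)
     = 3432 / 8
     = 429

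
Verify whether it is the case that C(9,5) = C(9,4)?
True

Explanation: Symmetry C(n,k) = C(n,n-k): C(9,5) = 126 and C(9,4) = 126. Both sides agree, so the statement holds.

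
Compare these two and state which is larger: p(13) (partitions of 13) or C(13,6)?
Pentagonal recurrence p(n) = p(n−1) + p(n−2) − p(n−5) − p(n−7) + …: p(13) = p(12) + p(11) − p(8) − p(6) + p(1) = 77 + 56 − 22 − 11 + 1 = 101; C(13,6) = 1,716.

Answer: C(13,6)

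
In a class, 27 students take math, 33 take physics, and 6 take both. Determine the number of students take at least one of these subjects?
|A∪B| = |A|+|B|-|A∩B| = 27+33-6 = 54.

Answer: 54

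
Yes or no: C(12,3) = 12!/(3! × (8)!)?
No

Working:
The correct denominator is 3!×9!, giving C(12,3) = 220; the stated RHS is 12!/(3!×8!) = 1,980 ≠ 220, so the statement does not hold.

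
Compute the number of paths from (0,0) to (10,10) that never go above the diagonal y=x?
16,796

Solution: Counted by the Catalan number C_10: C_10 = C(20,10)/(10+1) = 184,756/11 = 16,796.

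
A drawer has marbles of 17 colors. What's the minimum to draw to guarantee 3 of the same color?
35

Worst case: 2 of each = 34. One more: 35.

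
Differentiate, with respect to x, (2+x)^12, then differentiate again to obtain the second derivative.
132(2+x)^10
First derivative: 12(2+x)^{11}. Second derivative: 12·11·(2+x)^{10} = 132(2+x)^{10}.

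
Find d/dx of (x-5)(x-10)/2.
(2x - 15)/2

Reasoning: d/dx[(x-5)(x-10)] = (x-10) + (x-5) = 2x - 15. Dividing by 2 gives (2x - 15)/2.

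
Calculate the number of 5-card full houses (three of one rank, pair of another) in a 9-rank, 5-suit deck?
7,200
Triple rank: 9. Triple suits: C(5,3)=10. Pair rank: 8. Pair suits: C(5,2)=10. Total: 7,200.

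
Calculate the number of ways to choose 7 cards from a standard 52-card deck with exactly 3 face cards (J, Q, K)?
12 face cards and 40 non-face cards: C(12,3) × C(40,4) = 220 × 91,390 = 20,105,800.

Answer: 20,105,800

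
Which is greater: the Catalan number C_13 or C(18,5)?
C_13

Solution: C_13 = C(26,13)/(13+1) = 10,400,600/14 = 742,900; C(18,5) = 8,568.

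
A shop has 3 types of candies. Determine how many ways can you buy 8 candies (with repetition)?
45

Working:
Stars and bars: C(8+3-1, 8) = C(10, 8) = 45.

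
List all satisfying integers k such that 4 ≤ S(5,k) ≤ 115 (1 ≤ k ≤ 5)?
2, 3, 4

S(5,1)=1; S(5,2)=15; S(5,3)=25; S(5,4)=10; S(5,5)=1. So valid k = 2, 3, 4.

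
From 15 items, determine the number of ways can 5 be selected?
3,003

Explanation: C(15,5) = 15! / (5! × (15-5)!)
         = 15! / (5! × 10!)
         = 3,003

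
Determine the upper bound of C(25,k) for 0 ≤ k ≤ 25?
5,200,300
Maximum at k = 12 or k = 13: C(25,12) = 5,200,300.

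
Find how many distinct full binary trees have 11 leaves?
Using the Catalan number formula: C_n = C(2n, n) / (n+1)
C_10 = C(20, 10) / (10+1)
     = 184756 / 11
     = 16,796

Answer: 16,796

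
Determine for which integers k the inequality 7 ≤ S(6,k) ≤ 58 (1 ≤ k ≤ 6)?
2, 5

Reasoning: S(6,1)=1; S(6,2)=31; S(6,3)=90; S(6,4)=65; S(6,5)=15; S(6,6)=1. So valid k = 2, 5.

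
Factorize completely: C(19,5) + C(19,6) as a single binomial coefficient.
C(20,6)

Working:
By Pascal's identity: C(19,5) + C(19,6) = C(20,6) = 38,760.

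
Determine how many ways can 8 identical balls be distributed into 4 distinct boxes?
165

Explanation: C(8+4-1, 4-1) = C(11, 3) = 165.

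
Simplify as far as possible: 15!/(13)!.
210

This equals 15×14 = 210.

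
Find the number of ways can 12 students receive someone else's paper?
176,214,841
Using D(n) = (n-1)[D(n-1) + D(n-2)]:
D(12) = (12-1) × [D(11) + D(10)]
      = 11 × [14684570 + 1334961]
      = 11 × 16019531
      = 176,214,841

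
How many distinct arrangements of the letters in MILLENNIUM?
226,800

Working:
Word has 10 letters (M=2, I=2, L=2, E=1, N=2, U=1). Arrangements: 10!/Π(k!) = 226,800.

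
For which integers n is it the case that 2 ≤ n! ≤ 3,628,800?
n! is strictly increasing; 2! = 2 and 10! = 3,628,800, so valid n = 2, 3, 4, 5, 6, 7, 8, 9, 10.

Answer: 2, 3, 4, 5, 6, 7, 8, 9, 10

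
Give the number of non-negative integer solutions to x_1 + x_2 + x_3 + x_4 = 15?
816

Working:
C(15+4-1, 4-1) = 816.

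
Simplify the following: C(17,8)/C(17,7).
5/4

Solution: C(n,k+1)/C(n,k) = (n−k)/(k+1). Here (17−7)/(7+1) = 10/8 = 5/4.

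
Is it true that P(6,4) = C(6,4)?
P(6,4) = 360 but C(6,4) = 15; they differ by a factor of 4! = 24, so the statement does not hold.

Answer: False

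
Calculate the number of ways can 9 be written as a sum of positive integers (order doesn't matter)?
Pentagonal recurrence p(n) = p(n−1) + p(n−2) − p(n−5) − p(n−7) + …: p(9) = p(8) + p(7) − p(4) − p(2) = 22 + 15 − 5 − 2 = 30.

Answer: 30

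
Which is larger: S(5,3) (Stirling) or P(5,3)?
S(5,3) = 3·S(4,3) + S(4,2) = 3·6 + 7 = 25; P(5,3) = 60.
Final answer: P(5,3)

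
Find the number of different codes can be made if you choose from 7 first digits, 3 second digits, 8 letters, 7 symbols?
1,176

Explanation: By the multiplication principle: 7 × 3 × 8 × 7 = 1,176.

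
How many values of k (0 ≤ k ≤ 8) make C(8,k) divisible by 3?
0

Explanation: Checking C(8,k) mod 3 for k = 0..8: none are divisible by 3. Count = 0.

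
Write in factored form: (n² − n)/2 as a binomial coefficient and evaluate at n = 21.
(n² − n)/2 = n(n−1)/2 = C(n,2). At n = 21: C(21,2) = 210.
Final answer: C(n,2); C(21,2) = 210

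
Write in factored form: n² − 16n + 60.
(n − 6)(n − 10)

Explanation: Seek roots whose sum is 16 and product is 60: (6, 10). So n² − 16n + 60 = (n − 6)(n − 10).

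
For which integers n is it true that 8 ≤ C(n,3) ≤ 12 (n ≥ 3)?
5
C(4,3)=4; C(5,3)=10; C(6,3)=20. So valid n = 5.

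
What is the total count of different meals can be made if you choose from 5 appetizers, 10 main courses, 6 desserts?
300

Reasoning: By the multiplication principle: 5 × 10 × 6 = 300.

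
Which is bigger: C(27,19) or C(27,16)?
C(27,19)=2,220,075, C(27,16)=13,037,895.

Answer: C(27,16)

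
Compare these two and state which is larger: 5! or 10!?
10!

Solution: 5!=120, 10!=3,628,800. 10! > 5!.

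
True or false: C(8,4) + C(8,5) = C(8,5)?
Pascal's identity gives C(9,5) = 126, whereas C(8,5) = 56.

Answer: False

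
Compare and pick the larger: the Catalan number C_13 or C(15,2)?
C_13 = C(26,13)/(13+1) = 10,400,600/14 = 742,900; C(15,2) = 105.
Final answer: C_13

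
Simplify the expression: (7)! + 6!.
5,760

Solution: (7)! + 6! = (7)·6! + 6! = (7+1)·6! = 8·6! = 5,760.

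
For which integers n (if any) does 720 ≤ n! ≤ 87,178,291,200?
6, 7, 8, 9, 10, 11, 12, 13, 14

n! is strictly increasing; 6! = 720 and 14! = 87,178,291,200, so valid n = 6, 7, 8, 9, 10, 11, 12, 13, 14.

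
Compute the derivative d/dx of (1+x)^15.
15(1+x)^14

Using the power rule: d/dx (1+x)^15 = 15(1+x)^{14}.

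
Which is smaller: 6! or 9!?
6!
6!=720, 9!=362,880. 9! > 6!.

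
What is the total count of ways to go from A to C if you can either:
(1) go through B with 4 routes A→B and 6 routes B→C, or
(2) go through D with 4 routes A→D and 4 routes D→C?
Route via B: 4×6=24. Route via D: 4×4=16. Total: 40.
Final answer: 40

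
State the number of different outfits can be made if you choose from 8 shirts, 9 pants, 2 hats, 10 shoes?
By the multiplication principle: 8 × 9 × 2 × 10 = 1,440.
Final answer: 1,440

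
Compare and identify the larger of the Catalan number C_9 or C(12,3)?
C_9

C_9 = C(18,9)/(9+1) = 48,620/10 = 4,862; C(12,3) = 220.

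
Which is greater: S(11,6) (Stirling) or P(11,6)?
S(11,6) = 6·S(10,6) + S(10,5) = 6·22,827 + 42,525 = 179,487; P(11,6) = 332,640.

Answer: P(11,6)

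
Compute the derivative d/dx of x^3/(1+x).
(3x^2(1+x) - x^3)/(1+x)²

Working:
Quotient rule: [3x^{2}(1+x) - x^3]/(1+x)².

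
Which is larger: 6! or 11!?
11!

Explanation: 6!=720, 11!=39,916,800. 11! > 6!.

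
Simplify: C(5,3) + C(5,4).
15

Explanation: By Pascal's identity: C(6,4) = 15.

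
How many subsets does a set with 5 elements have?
32

Solution: Each element can be included or excluded: 2^5 = 32.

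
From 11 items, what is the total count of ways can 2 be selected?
55

Reasoning: C(11,2) = 11! / (2! × (11-2)!)
         = 11! / (2! × 9!)
         = 55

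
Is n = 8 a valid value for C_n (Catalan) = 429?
C_8 = C(16,8)/(8+1) = 12,870/9 = 1,430, which does not equal 429.
Final answer: No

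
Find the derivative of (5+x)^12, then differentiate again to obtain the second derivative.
132(5+x)^10

Reasoning: First derivative: 12(5+x)^{11}. Second derivative: 12·11·(5+x)^{10} = 132(5+x)^{10}.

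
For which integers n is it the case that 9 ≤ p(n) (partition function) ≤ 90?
Tabulating p(n) via p(n) = p(n−1) + p(n−2) − p(n−5) − p(n−7) + …: p(5)=7; p(6)=11; p(7)=15; p(8)=22; p(9)=30; p(10)=42; p(11)=56; p(12)=77; p(13)=101. So valid n = 6, 7, 8, 9, 10, 11, 12.
Final answer: 6, 7, 8, 9, 10, 11, 12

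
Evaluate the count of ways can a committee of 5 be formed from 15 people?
C(15,5) = 15! / (5! × (15-5)!)
         = 15! / (5! × 10!)
         = 3,003

Answer: 3,003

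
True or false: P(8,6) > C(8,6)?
True

Solution: P(8,6) = 20,160 and C(8,6) = 28; P(n,r) = r! × C(n,r) so P > C whenever r ≥ 2.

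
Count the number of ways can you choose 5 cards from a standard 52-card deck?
2,598,960

Reasoning: C(52,5) = 2,598,960.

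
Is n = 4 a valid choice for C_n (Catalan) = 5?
C_4 = C(8,4)/(4+1) = 70/5 = 14, which does not equal 5.
Final answer: No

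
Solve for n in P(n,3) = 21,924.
P(n,3) = n(n−1)(n−2) is increasing in n; n(n−1)(n−2) ≈ (n−1)^3 = 21,924 gives n ≈ 29.0. Check: P(27,3) = 17,550, P(28,3) = 19,656, P(29,3) = 21,924 ✓. So n = 29.
Final answer: 29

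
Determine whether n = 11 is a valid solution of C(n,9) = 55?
Yes

Solution: C(11,9) = 11·10·9·8·7·6·5·4·3/9! = 19,958,400/362,880 = 55, which equals 55.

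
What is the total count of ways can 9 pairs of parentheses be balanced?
4,862

Explanation: Using the Catalan number formula: C_n = C(2n, n) / (n+1)
C_9 = C(18, 9) / (9+1)
     = 48620 / 10
     = 4,862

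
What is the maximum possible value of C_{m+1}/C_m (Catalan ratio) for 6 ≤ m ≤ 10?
7/2

Explanation: C_{m+1}/C_m = 2(2m+1)/(m+2), which increases with m. Maximum at m = 10: 2·21/12 = 7/2.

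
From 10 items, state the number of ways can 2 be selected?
45

Explanation: C(10,2) = 10! / (2! × (10-2)!)
         = 10! / (2! × 8!)
         = 45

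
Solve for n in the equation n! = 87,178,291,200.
14

n! is strictly increasing. 12! = 479,001,600, 13! = 6,227,020,800, 14! = 87,178,291,200 ✓. So n = 14.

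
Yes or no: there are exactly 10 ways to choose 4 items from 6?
C(6,4) = 15 ≠ 10.

Answer: No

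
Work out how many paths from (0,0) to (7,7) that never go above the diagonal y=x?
Counted by the Catalan number C_7: C_7 = C(14,7)/(7+1) = 3,432/8 = 429.
Final answer: 429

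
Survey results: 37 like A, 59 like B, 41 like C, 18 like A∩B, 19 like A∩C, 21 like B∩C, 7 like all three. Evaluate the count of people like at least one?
86

Reasoning: |A∪B∪C| = 37+59+41-18-19-21+7 = 86.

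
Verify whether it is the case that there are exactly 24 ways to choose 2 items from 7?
C(7,2) = 21 ≠ 24.

Answer: False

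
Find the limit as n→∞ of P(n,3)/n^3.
P(n,3) = n(n-1)(n-2) ≈ n^3 for large n. Limit = 1.
Final answer: 1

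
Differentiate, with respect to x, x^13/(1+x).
Quotient rule: [13x^{12}(1+x) - x^13]/(1+x)².

Answer: (13x^12(1+x) - x^13)/(1+x)²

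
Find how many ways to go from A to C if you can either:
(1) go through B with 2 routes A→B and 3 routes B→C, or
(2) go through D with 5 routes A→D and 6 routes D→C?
36

Explanation: Route via B: 2×3=6. Route via D: 5×6=30. Total: 36.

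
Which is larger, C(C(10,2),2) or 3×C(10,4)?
C(C(10,2),2)=990, 3×C(10,4)=630.
Final answer: C(C(10,2),2)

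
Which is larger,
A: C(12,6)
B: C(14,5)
B
A=C(12,6)=924, B=C(14,5)=2,002.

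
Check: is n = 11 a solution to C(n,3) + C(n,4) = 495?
Yes

Solution: C(11,3) + C(11,4) = 165 + 330 = 495, which equals 495.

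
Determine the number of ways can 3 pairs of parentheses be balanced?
5

Reasoning: Using the Catalan number formula: C_n = C(2n, n) / (n+1)
C_3 = C(6, 3) / (3+1)
     = 20 / 4
     = 5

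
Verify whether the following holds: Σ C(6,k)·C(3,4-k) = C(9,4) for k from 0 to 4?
True

Explanation: Vandermonde's identity gives C(9,4) = 126; RHS C(9,4) = 126.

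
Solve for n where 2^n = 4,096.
12

Working:
4,096 = 1,024 × 4 = 2^10 × 2^2 = 2^12, so n = 12.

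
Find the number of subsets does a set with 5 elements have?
Each element can be included or excluded: 2^5 = 32.
Final answer: 32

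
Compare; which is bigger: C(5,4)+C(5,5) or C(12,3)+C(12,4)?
C(12,3)+C(12,4)
First=6, Second=715.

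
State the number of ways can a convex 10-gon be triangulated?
1,430
Using the Catalan number formula: C_n = C(2n, n) / (n+1)
C_8 = C(16, 8) / (8+1)
     = 12870 / 9
     = 1,430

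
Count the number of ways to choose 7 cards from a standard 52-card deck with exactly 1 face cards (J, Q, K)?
46,060,560

Reasoning: 12 face cards and 40 non-face cards: C(12,1) × C(40,6) = 12 × 3,838,380 = 46,060,560.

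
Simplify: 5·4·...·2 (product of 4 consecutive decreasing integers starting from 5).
120

Reasoning: This is P(5,4) = 5!/(1)! = 120.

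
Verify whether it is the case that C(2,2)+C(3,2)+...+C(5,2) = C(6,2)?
False

Explanation: Hockey stick identity gives Σ = C(6,3) = 20; RHS C(6,2) = 15.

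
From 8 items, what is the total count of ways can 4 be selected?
70
C(8,4) = 8! / (4! × (8-4)!)
         = 8! / (4! × 4!)
         = 70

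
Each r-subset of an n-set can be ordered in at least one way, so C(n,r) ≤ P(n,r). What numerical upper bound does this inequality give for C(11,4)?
7,920

Reasoning: P(11,4) = 11·10·9·8 = 7,920, so C(11,4) ≤ 7,920. (The bound is loose by a factor of 4! = 24: C(11,4) = 7,920/24 = 330.)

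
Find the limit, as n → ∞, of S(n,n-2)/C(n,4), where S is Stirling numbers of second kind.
3

Reasoning: The leading term of S(n,n-2) as a polynomial in n is (3)!!·C(n,4), so the ratio → (3)!! = 3.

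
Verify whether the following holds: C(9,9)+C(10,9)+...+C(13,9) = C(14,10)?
True

Hockey stick identity gives Σ = C(14,10) = 1,001; RHS C(14,10) = 1,001.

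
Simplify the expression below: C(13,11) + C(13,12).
91

Reasoning: By Pascal's identity: C(14,12) = 91.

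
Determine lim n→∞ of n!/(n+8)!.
0

Reasoning: n!/(n+8)! = 1/[(n+1)(n+2)···(n+8)] → 0 as n → ∞.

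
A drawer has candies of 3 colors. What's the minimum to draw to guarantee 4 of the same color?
10

Worst case: 3 of each = 9. One more: 10.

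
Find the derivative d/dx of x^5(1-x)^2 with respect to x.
5x^4(1-x)^2 - 2x^5(1-x)^1

Explanation: Product rule: 5x^{4}(1-x)^{2} + x^5·(-2)(1-x)^{1}.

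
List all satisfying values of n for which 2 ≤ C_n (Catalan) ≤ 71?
2, 3, 4, 5

Reasoning: C_1=1; C_2=2; C_3=5; C_4=14; C_5=42; C_6=132. So valid n = 2, 3, 4, 5.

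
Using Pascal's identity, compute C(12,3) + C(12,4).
715

C(12,3) + C(12,4) = C(13,4) = 715.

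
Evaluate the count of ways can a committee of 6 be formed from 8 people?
28

Reasoning: C(8,6) = 8! / (6! × (8-6)!)
         = 8! / (6! × 2!)
         = 28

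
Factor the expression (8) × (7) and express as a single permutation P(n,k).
Product of 2 consecutive descending integers starting at 8: P(8,2) = 8!/6! = 56.
Final answer: P(8,2) = 8!/(6)!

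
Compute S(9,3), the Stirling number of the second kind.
3,025

Solution: Using the Stirling recurrence: S(n,k) = k·S(n-1,k) + S(n-1,k-1)
S(9,3) = 3·S(8,3) + S(8,2)
         = 3·966 + 127
         = 2898 + 127
         = 3,025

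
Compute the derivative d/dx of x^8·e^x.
(8x^7 + x^8)e^x

Product rule: d/dx[x^8]·e^x + x^8·d/dx[e^x] = 8x^{7}e^x + x^8e^x.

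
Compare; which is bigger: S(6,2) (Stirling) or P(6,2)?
S(6,2) = 2·S(5,2) + S(5,1) = 2·15 + 1 = 31; P(6,2) = 30.
Final answer: S(6,2)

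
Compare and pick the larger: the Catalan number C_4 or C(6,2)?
C(6,2)

C_4 = C(8,4)/(4+1) = 70/5 = 14; C(6,2) = 15.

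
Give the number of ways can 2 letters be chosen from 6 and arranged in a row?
30
P(6,2) = 6!/(6-2)! = 30.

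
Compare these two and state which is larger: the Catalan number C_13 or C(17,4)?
C_13 = C(26,13)/(13+1) = 10,400,600/14 = 742,900; C(17,4) = 2,380.

Answer: C_13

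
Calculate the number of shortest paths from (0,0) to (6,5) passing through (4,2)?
To (4,2): C(6,4)=15. From there: C(5,2)=10. Total: 150.
Final answer: 150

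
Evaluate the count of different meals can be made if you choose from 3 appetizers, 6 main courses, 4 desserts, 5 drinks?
360

Reasoning: By the multiplication principle: 3 × 6 × 4 × 5 = 360.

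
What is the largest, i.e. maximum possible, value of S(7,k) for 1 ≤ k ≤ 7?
Row S(7,k) for k = 1..7 (via S(n,k) = k·S(n−1,k) + S(n−1,k−1)): 1, 63, 301, 350, 140, 21, 1. The row is unimodal; maximum at k = 4: 350.
Final answer: 350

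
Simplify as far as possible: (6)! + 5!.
(6)! + 5! = (6)·5! + 5! = (6+1)·5! = 7·5! = 840.

Answer: 840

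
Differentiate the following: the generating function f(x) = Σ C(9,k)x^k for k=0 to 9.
Σ k·C(9,k)x^(k-1) for k=1 to 9

Working:
Term-by-term differentiation gives Σ k·C(9,k)x^{k-1} for k=1 to 9.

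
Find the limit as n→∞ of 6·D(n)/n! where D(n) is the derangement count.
D(n)/n! → 1/e, so 6·D(n)/n! → 6/e.

Answer: 6/e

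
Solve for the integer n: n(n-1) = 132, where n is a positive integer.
12

Solution: n² − n − 132 = 0, so n = (1 ± √(1 + 4·132))/2 = (1 ± √529)/2 = (1 ± 23)/2, i.e. n = 12 or n = -11. Taking the positive root, n = 12 (check: 12×11 = 132).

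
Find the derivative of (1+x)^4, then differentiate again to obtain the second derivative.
12(1+x)^2
First derivative: 4(1+x)^{3}. Second derivative: 4·3·(1+x)^{2} = 12(1+x)^{2}.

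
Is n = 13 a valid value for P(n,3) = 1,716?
Yes

Explanation: P(13,3) = 13·12·11 = 1,716, which equals 1,716.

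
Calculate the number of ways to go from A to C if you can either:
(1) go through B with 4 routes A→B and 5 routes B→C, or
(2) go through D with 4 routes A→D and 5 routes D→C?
40
Route via B: 4×5=20. Route via D: 4×5=20. Total: 40.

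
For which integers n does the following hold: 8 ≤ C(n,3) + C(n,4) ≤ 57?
5, 6

Explanation: C(4,3)+C(4,4)=5; C(5,3)+C(5,4)=15; C(6,3)+C(6,4)=35; C(7,3)+C(7,4)=70. So valid n = 5, 6.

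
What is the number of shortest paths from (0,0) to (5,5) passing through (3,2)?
100

Working:
To (3,2): C(5,3)=10. From there: C(5,2)=10. Total: 100.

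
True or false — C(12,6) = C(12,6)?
True

Reasoning: Symmetry C(n,k) = C(n,n-k): C(12,6) = 924 and C(12,6) = 924. Both sides agree, so the statement holds.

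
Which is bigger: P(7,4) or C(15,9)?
C(15,9)

Explanation: P(7,4)=840, C(15,9)=5,005.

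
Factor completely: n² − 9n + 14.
(n − 2)(n − 7)
Seek roots whose sum is 9 and product is 14: (2, 7). So n² − 9n + 14 = (n − 2)(n − 7).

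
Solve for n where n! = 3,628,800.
n! is strictly increasing. 8! = 40,320, 9! = 362,880, 10! = 3,628,800 ✓. So n = 10.
Final answer: 10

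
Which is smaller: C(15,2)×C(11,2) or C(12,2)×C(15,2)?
C(15,2)×C(11,2)

Reasoning: C(15,2)×C(11,2)=5,775, C(12,2)×C(15,2)=6,930.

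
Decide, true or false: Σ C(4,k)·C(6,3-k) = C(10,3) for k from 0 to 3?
True

Working:
Vandermonde's identity gives C(10,3) = 120; RHS C(10,3) = 120.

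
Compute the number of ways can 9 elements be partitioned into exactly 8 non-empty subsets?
36

Solution: This equals S(9,8), the Stirling number of the 2nd kind.
Using the Stirling recurrence: S(n,k) = k·S(n-1,k) + S(n-1,k-1)
S(9,8) = 8·S(8,8) + S(8,7)
         = 8·1 + 28
         = 8 + 28
         = 36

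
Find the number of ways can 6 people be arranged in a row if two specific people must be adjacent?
240

Solution: Treat pair as unit: (6-1)! arrangements × 2 internal orders = 240.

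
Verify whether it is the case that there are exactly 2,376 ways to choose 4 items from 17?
False
C(17,4) = 2,380 ≠ 2376.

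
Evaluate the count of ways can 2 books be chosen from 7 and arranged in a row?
42
P(7,2) = 7!/(7-2)! = 42.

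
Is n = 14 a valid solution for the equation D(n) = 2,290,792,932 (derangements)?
D(14) = (14-1)·[D(13) + D(12)] = 13·[2,290,792,932 + 176,214,841] = 32,071,101,049, which does not equal 2,290,792,932.
Final answer: No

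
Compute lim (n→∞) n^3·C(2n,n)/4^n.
∞

Solution: C(2n,n) ~ 4^n/√(πn), so n^3·C(2n,n)/4^n ~ n^(3 − 1/2)/√π → ∞.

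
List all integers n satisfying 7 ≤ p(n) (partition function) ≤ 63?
Tabulating p(n) via p(n) = p(n−1) + p(n−2) − p(n−5) − p(n−7) + …: p(4)=5; p(5)=7; p(6)=11; p(7)=15; p(8)=22; p(9)=30; p(10)=42; p(11)=56; p(12)=77. So valid n = 5, 6, 7, 8, 9, 10, 11.

Answer: 5, 6, 7, 8, 9, 10, 11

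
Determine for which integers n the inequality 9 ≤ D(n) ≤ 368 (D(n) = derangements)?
4, 5, 6

Using D(n) = (n−1)[D(n−1) + D(n−2)] with D(1)=0, D(2)=1: D(3)=2; D(4)=9; D(5)=44; D(6)=265; D(7)=1,854. So valid n = 4, 5, 6.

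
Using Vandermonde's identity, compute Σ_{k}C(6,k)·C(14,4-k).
= C(6+14,4) = C(20,4) = 4,845.

Answer: 4,845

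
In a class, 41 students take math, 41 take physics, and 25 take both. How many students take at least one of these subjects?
57
|A∪B| = |A|+|B|-|A∩B| = 41+41-25 = 57.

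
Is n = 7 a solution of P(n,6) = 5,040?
Yes

Working:
P(7,6) = 7·6·5·4·3·2 = 5,040, which equals 5,040.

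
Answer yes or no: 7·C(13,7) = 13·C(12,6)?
Yes

Reasoning: Absorption identity k·C(n,k) = n·C(n-1,k-1). LHS = 7·1716 = 12,012; RHS = 13·924 = 12,012.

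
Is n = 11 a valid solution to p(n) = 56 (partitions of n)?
Yes

Pentagonal recurrence p(n) = p(n−1) + p(n−2) − p(n−5) − p(n−7) + …: p(11) = p(10) + p(9) − p(6) − p(4) = 42 + 30 − 11 − 5 = 56, which equals 56.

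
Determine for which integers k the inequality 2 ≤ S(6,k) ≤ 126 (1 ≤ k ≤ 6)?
S(6,1)=1; S(6,2)=31; S(6,3)=90; S(6,4)=65; S(6,5)=15; S(6,6)=1. So valid k = 2, 3, 4, 5.
Final answer: 2, 3, 4, 5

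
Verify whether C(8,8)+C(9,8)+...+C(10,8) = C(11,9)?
True

Solution: Hockey stick identity gives Σ = C(11,9) = 55; RHS C(11,9) = 55.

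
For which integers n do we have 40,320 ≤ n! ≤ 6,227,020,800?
8, 9, 10, 11, 12, 13

Working:
n! is strictly increasing; 8! = 40,320 and 13! = 6,227,020,800, so valid n = 8, 9, 10, 11, 12, 13.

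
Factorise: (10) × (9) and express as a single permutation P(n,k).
P(10,2) = 10!/(8)!

Reasoning: Product of 2 consecutive descending integers starting at 10: P(10,2) = 10!/8! = 90.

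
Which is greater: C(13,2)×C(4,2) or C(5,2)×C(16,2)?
C(13,2)×C(4,2)=468, C(5,2)×C(16,2)=1,200.
Final answer: C(5,2)×C(16,2)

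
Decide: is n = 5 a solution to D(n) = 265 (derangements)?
No

Reasoning: D(5) = (5-1)·[D(4) + D(3)] = 4·[9 + 2] = 44, which does not equal 265.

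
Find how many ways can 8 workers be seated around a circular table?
5,040

Solution: Circular arrangements: (8-1)! = 5,040.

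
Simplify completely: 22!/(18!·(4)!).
7,315

This is C(22,18) = 7,315.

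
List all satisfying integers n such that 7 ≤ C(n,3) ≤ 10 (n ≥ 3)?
C(4,3)=4; C(5,3)=10; C(6,3)=20. So valid n = 5.

Answer: 5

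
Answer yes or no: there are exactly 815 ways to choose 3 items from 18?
C(18,3) = 816 ≠ 815.

Answer: No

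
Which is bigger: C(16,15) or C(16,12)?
C(16,12)

C(16,15)=16, C(16,12)=1,820.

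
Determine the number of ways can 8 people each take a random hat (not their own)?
14,833

Explanation: Using D(n) = (n-1)[D(n-1) + D(n-2)]:
D(8) = (8-1) × [D(7) + D(6)]
      = 7 × [1854 + 265]
      = 7 × 2119
      = 14,833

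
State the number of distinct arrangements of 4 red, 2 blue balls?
Multinomial: 6!/(4! × 2!) = 15.

Answer: 15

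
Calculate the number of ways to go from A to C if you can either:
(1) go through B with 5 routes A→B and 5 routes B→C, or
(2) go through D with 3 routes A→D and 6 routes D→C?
43
Route via B: 5×5=25. Route via D: 3×6=18. Total: 43.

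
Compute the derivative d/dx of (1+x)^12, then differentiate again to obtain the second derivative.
132(1+x)^10
First derivative: 12(1+x)^{11}. Second derivative: 12·11·(1+x)^{10} = 132(1+x)^{10}.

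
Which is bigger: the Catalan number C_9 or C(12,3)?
C_9

Solution: C_9 = C(18,9)/(9+1) = 48,620/10 = 4,862; C(12,3) = 220.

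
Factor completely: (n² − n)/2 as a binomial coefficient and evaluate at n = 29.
C(n,2); C(29,2) = 406

Reasoning: (n² − n)/2 = n(n−1)/2 = C(n,2). At n = 29: C(29,2) = 406.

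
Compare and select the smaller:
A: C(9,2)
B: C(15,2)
A

Reasoning: A=C(9,2)=36, B=C(15,2)=105.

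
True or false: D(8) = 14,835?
Derangements of 8 elements: D(8) = (8-1)·[D(7) + D(6)] = 7·[1,854 + 265] = 14,833.

Answer: False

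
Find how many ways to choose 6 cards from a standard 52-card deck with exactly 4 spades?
529,815

13 spades and 39 non-spades: C(13,4) × C(39,2) = 715 × 741 = 529,815.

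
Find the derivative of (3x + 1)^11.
33(3x + 1)^10

Solution: Chain rule: 11(3x+1)^{10} × 3 = 33(3x+1)^{10}.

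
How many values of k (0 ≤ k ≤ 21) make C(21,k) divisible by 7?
18

Working:
Checking C(21,k) mod 7 for k = 0..21: divisible at k = 1, 2, 3, 4, 5, 6, 8, 9, 10, 11, 12, 13, 15, 16, 17, 18, 19, 20. That's 18 values.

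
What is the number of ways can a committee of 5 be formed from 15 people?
C(15,5) = 15! / (5! × (15-5)!)
         = 15! / (5! × 10!)
         = 3,003

Answer: 3,003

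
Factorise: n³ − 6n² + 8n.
n(n − 2)(n − 4)

Reasoning: n³ − 6n² + 8n = n(n² − 6n + 8) = n(n − 2)(n − 4).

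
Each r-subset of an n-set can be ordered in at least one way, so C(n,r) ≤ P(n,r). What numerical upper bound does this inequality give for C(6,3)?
120

Reasoning: P(6,3) = 6·5·4 = 120, so C(6,3) ≤ 120. (The bound is loose by a factor of 3! = 6: C(6,3) = 120/6 = 20.)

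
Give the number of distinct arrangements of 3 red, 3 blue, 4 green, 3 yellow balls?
1,201,200
Multinomial: 13!/(3! × 3! × 4! × 3!) = 1,201,200.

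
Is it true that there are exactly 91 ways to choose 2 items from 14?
True

Working:
C(14,2) = 91.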